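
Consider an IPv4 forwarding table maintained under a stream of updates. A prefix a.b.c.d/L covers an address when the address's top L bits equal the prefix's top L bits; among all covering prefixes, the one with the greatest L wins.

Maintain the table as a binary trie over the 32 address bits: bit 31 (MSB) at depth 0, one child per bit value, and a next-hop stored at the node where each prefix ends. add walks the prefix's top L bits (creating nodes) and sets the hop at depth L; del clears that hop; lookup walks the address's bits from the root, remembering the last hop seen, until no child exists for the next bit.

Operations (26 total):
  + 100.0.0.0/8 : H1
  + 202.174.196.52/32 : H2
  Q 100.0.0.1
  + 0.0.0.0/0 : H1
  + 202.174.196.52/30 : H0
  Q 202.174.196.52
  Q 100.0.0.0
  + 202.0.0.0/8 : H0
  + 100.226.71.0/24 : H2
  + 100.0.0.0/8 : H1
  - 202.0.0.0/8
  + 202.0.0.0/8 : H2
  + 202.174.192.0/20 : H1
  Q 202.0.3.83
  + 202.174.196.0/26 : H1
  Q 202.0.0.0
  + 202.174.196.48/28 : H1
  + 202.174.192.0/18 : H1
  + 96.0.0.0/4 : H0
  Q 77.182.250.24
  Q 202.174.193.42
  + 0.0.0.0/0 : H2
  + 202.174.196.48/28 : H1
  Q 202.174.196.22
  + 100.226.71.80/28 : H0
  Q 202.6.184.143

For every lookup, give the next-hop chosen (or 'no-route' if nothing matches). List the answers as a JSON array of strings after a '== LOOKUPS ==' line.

Apply in order:
  add 100.0.0.0/8 -> H1 at depth 8
  add 202.174.196.52/32 -> H2 at depth 32
  ? 100.0.0.1  path d0:-→d1:-→d2:-→d3:-→d4:-→d5:-→d6:-→d7:-→d8:H1  best=H1
  add 0.0.0.0/0 -> H1 at depth 0
  add 202.174.196.52/30 -> H0 at depth 30
  ? 202.174.196.52  path d0:H1→d1:-→d2:-→d3:-→d4:-→d5:-→d6:-→d7:-→d8:-→d9:-→d10:-→d11:-→d12:-→d13:-→d14:-→d15:-→d16:-→d17:-→d18:-→d19:-→d20:-→d21:-→d22:-→d23:-→d24:-→d25:-→d26:-→d27:-→d28:-→d29:-→d30:H0→d31:-→d32:H2  best=H2
  ? 100.0.0.0  path d0:H1→d1:-→d2:-→d3:-→d4:-→d5:-→d6:-→d7:-→d8:H1  best=H1
  add 202.0.0.0/8 -> H0 at depth 8
  add 100.226.71.0/24 -> H2 at depth 24
  add 100.0.0.0/8 -> H1 at depth 8
  del 202.0.0.0/8 (clear depth 8)
  add 202.0.0.0/8 -> H2 at depth 8
  add 202.174.192.0/20 -> H1 at depth 20
  ? 202.0.3.83  path d0:H1→d1:-→d2:-→d3:-→d4:-→d5:-→d6:-→d7:-→d8:H2  best=H2
  add 202.174.196.0/26 -> H1 at depth 26
  ? 202.0.0.0  path d0:H1→d1:-→d2:-→d3:-→d4:-→d5:-→d6:-→d7:-→d8:H2  best=H2
  add 202.174.196.48/28 -> H1 at depth 28
  add 202.174.192.0/18 -> H1 at depth 18
  add 96.0.0.0/4 -> H0 at depth 4
  ? 77.182.250.24  path d0:H1→d1:-→d2:-  best=H1
  ? 202.174.193.42  path d0:H1→d1:-→d2:-→d3:-→d4:-→d5:-→d6:-→d7:-→d8:H2→d9:-→d10:-→d11:-→d12:-→d13:-→d14:-→d15:-→d16:-→d17:-→d18:H1→d19:-→d20:H1→d21:-  best=H1
  add 0.0.0.0/0 -> H2 at depth 0
  add 202.174.196.48/28 -> H1 at depth 28
  ? 202.174.196.22  path d0:H2→d1:-→d2:-→d3:-→d4:-→d5:-→d6:-→d7:-→d8:H2→d9:-→d10:-→d11:-→d12:-→d13:-→d14:-→d15:-→d16:-→d17:-→d18:H1→d19:-→d20:H1→d21:-→d22:-→d23:-→d24:-→d25:-→d26:H1  best=H1
  add 100.226.71.80/28 -> H0 at depth 28
  ? 202.6.184.143  path d0:H2→d1:-→d2:-→d3:-→d4:-→d5:-→d6:-→d7:-→d8:H2  best=H2

== LOOKUPS ==
["H1","H2","H1","H2","H2","H1","H1","H1","H2"]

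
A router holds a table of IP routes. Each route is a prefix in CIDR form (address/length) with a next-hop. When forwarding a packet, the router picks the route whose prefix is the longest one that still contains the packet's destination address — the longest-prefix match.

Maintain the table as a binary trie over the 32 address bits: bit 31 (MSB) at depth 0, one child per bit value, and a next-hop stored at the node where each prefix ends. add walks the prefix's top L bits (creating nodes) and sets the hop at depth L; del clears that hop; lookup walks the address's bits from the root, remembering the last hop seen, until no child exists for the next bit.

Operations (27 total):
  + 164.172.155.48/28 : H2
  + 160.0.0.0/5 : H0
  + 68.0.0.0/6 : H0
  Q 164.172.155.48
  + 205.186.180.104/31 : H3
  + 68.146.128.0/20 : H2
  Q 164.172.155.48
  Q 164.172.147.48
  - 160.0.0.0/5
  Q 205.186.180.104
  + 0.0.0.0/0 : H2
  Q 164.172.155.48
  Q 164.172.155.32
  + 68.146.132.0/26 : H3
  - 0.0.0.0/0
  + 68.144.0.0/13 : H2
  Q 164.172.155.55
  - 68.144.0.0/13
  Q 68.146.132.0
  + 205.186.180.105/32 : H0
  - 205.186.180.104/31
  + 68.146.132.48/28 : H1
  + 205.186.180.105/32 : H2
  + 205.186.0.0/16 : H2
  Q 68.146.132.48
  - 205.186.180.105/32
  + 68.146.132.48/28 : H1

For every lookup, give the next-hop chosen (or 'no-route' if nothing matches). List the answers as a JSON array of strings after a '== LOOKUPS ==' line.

Apply in order:
  add 164.172.155.48/28 -> H2 at depth 28
  add 160.0.0.0/5 -> H0 at depth 5
  add 68.0.0.0/6 -> H0 at depth 6
  ? 164.172.155.48  path d0:-→d1:-→d2:-→d3:-→d4:-→d5:H0→d6:-→d7:-→d8:-→d9:-→d10:-→d11:-→d12:-→d13:-→d14:-→d15:-→d16:-→d17:-→d18:-→d19:-→d20:-→d21:-→d22:-→d23:-→d24:-→d25:-→d26:-→d27:-→d28:H2  best=H2
  add 205.186.180.104/31 -> H3 at depth 31
  add 68.146.128.0/20 -> H2 at depth 20
  ? 164.172.155.48  path d0:-→d1:-→d2:-→d3:-→d4:-→d5:H0→d6:-→d7:-→d8:-→d9:-→d10:-→d11:-→d12:-→d13:-→d14:-→d15:-→d16:-→d17:-→d18:-→d19:-→d20:-→d21:-→d22:-→d23:-→d24:-→d25:-→d26:-→d27:-→d28:H2  best=H2
  ? 164.172.147.48  path d0:-→d1:-→d2:-→d3:-→d4:-→d5:H0→d6:-→d7:-→d8:-→d9:-→d10:-→d11:-→d12:-→d13:-→d14:-→d15:-→d16:-→d17:-→d18:-→d19:-→d20:-  best=H0
  del 160.0.0.0/5 (clear depth 5)
  ? 205.186.180.104  path d0:-→d1:-→d2:-→d3:-→d4:-→d5:-→d6:-→d7:-→d8:-→d9:-→d10:-→d11:-→d12:-→d13:-→d14:-→d15:-→d16:-→d17:-→d18:-→d19:-→d20:-→d21:-→d22:-→d23:-→d24:-→d25:-→d26:-→d27:-→d28:-→d29:-→d30:-→d31:H3  best=H3
  add 0.0.0.0/0 -> H2 at depth 0
  ? 164.172.155.48  path d0:H2→d1:-→d2:-→d3:-→d4:-→d5:-→d6:-→d7:-→d8:-→d9:-→d10:-→d11:-→d12:-→d13:-→d14:-→d15:-→d16:-→d17:-→d18:-→d19:-→d20:-→d21:-→d22:-→d23:-→d24:-→d25:-→d26:-→d27:-→d28:H2  best=H2
  ? 164.172.155.32  path d0:H2→d1:-→d2:-→d3:-→d4:-→d5:-→d6:-→d7:-→d8:-→d9:-→d10:-→d11:-→d12:-→d13:-→d14:-→d15:-→d16:-→d17:-→d18:-→d19:-→d20:-→d21:-→d22:-→d23:-→d24:-→d25:-→d26:-→d27:-  best=H2
  add 68.146.132.0/26 -> H3 at depth 26
  del 0.0.0.0/0 (clear depth 0)
  add 68.144.0.0/13 -> H2 at depth 13
  ? 164.172.155.55  path d0:-→d1:-→d2:-→d3:-→d4:-→d5:-→d6:-→d7:-→d8:-→d9:-→d10:-→d11:-→d12:-→d13:-→d14:-→d15:-→d16:-→d17:-→d18:-→d19:-→d20:-→d21:-→d22:-→d23:-→d24:-→d25:-→d26:-→d27:-→d28:H2  best=H2
  del 68.144.0.0/13 (clear depth 13)
  ? 68.146.132.0  path d0:-→d1:-→d2:-→d3:-→d4:-→d5:-→d6:H0→d7:-→d8:-→d9:-→d10:-→d11:-→d12:-→d13:-→d14:-→d15:-→d16:-→d17:-→d18:-→d19:-→d20:H2→d21:-→d22:-→d23:-→d24:-→d25:-→d26:H3  best=H3
  add 205.186.180.105/32 -> H0 at depth 32
  del 205.186.180.104/31 (clear depth 31)
  add 68.146.132.48/28 -> H1 at depth 28
  add 205.186.180.105/32 -> H2 at depth 32
  add 205.186.0.0/16 -> H2 at depth 16
  ? 68.146.132.48  path d0:-→d1:-→d2:-→d3:-→d4:-→d5:-→d6:H0→d7:-→d8:-→d9:-→d10:-→d11:-→d12:-→d13:-→d14:-→d15:-→d16:-→d17:-→d18:-→d19:-→d20:H2→d21:-→d22:-→d23:-→d24:-→d25:-→d26:H3→d27:-→d28:H1  best=H1
  del 205.186.180.105/32 (clear depth 32)
  add 68.146.132.48/28 -> H1 at depth 28

== LOOKUPS ==
["H2","H2","H0","H3","H2","H2","H2","H3","H1"]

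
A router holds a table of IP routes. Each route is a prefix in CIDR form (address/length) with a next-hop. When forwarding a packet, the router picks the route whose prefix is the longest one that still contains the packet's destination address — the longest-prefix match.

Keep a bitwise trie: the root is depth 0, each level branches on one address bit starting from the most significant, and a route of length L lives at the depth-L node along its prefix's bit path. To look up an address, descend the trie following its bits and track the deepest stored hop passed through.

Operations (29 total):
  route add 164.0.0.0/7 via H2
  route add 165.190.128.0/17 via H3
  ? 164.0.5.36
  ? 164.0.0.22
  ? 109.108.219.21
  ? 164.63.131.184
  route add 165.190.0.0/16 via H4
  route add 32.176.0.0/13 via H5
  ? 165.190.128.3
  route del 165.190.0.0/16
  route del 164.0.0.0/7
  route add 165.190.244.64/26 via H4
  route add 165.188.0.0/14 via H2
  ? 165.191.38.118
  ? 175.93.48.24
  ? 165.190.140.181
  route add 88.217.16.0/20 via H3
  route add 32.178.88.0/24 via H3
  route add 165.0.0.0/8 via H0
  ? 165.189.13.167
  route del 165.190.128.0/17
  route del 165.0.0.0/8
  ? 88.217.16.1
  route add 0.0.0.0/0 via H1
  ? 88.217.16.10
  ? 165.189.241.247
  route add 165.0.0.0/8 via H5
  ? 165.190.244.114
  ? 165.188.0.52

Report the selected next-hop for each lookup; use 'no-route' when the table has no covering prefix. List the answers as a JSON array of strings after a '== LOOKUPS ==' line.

Trace:
  + 164.0.0.0/7 (H2) depth=7
  + 165.190.128.0/17 (H3) depth=17
  Q 164.0.5.36: descend 1010010 ; hops seen [H2] ; pick H2
  Q 164.0.0.22: descend 1010010 ; hops seen [H2] ; pick H2
  Q 109.108.219.21: descend ε ; hops seen [∅] ; pick no-route
  Q 164.63.131.184: descend 1010010 ; hops seen [H2] ; pick H2
  + 165.190.0.0/16 (H4) depth=16
  + 32.176.0.0/13 (H5) depth=13
  Q 165.190.128.3: descend 10100101101111101 ; hops seen [H2,H4,H3] ; pick H3
  - 165.190.0.0/16 clear@16
  - 164.0.0.0/7 clear@7
  + 165.190.244.64/26 (H4) depth=26
  + 165.188.0.0/14 (H2) depth=14
  Q 165.191.38.118: descend 101001011011111 ; hops seen [H2] ; pick H2
  Q 175.93.48.24: descend 1010 ; hops seen [∅] ; pick no-route
  Q 165.190.140.181: descend 10100101101111101 ; hops seen [H2,H3] ; pick H3
  + 88.217.16.0/20 (H3) depth=20
  + 32.178.88.0/24 (H3) depth=24
  + 165.0.0.0/8 (H0) depth=8
  Q 165.189.13.167: descend 10100101101111 ; hops seen [H0,H2] ; pick H2
  - 165.190.128.0/17 clear@17
  - 165.0.0.0/8 clear@8
  Q 88.217.16.1: descend 01011000110110010001 ; hops seen [H3] ; pick H3
  + 0.0.0.0/0 (H1) depth=0
  Q 88.217.16.10: descend 01011000110110010001 ; hops seen [H1,H3] ; pick H3
  Q 165.189.241.247: descend 10100101101111 ; hops seen [H1,H2] ; pick H2
  + 165.0.0.0/8 (H5) depth=8
  Q 165.190.244.114: descend 10100101101111101111010001 ; hops seen [H1,H5,H2,H4] ; pick H4
  Q 165.188.0.52: descend 10100101101111 ; hops seen [H1,H5,H2] ; pick H2

== LOOKUPS ==
["H2","H2","no-route","H2","H3","H2","no-route","H3","H2","H3","H3","H2","H4","H2"]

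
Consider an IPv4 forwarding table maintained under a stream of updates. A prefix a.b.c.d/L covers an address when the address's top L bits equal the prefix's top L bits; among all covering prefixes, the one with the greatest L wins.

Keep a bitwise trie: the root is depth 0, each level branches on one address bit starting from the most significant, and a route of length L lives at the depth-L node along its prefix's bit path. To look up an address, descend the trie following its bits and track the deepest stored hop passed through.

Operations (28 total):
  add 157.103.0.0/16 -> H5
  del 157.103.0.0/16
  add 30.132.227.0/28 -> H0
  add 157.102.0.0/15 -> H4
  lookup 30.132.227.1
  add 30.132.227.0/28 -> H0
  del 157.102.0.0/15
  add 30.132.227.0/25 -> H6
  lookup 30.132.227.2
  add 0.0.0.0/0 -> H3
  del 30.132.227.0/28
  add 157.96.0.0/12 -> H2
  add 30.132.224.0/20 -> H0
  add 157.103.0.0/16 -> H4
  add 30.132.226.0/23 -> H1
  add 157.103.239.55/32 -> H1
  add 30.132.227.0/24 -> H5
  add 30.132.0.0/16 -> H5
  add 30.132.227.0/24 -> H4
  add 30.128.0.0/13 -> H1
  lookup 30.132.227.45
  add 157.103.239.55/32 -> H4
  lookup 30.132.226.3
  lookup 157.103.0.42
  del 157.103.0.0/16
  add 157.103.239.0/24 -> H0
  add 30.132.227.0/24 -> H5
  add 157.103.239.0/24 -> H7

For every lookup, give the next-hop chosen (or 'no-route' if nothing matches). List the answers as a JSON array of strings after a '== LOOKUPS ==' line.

Trace:
  + 157.103.0.0/16 (H5) depth=16
  del 157.103.0.0/16 (clear depth 16)
  + 30.132.227.0/28 (H0) depth=28
  + 157.102.0.0/15 (H4) depth=15
  Q 30.132.227.1: descend 0001111010000100111000110000 ; hops seen [H0] ; pick H0
  + 30.132.227.0/28 (H0) depth=28
  del 157.102.0.0/15 (clear depth 15)
  + 30.132.227.0/25 (H6) depth=25
  Q 30.132.227.2: descend 0001111010000100111000110000 ; hops seen [H6,H0] ; pick H0
  + 0.0.0.0/0 (H3) depth=0
  del 30.132.227.0/28 (clear depth 28)
  + 157.96.0.0/12 (H2) depth=12
  + 30.132.224.0/20 (H0) depth=20
  + 157.103.0.0/16 (H4) depth=16
  + 30.132.226.0/23 (H1) depth=23
  + 157.103.239.55/32 (H1) depth=32
  + 30.132.227.0/24 (H5) depth=24
  + 30.132.0.0/16 (H5) depth=16
  + 30.132.227.0/24 (H4) depth=24
  + 30.128.0.0/13 (H1) depth=13
  Q 30.132.227.45: descend 00011110100001001110001100 ; hops seen [H3,H1,H5,H0,H1,H4,H6] ; pick H6
  + 157.103.239.55/32 (H4) depth=32
  Q 30.132.226.3: descend 00011110100001001110001 ; hops seen [H3,H1,H5,H0,H1] ; pick H1
  Q 157.103.0.42: descend 1001110101100111 ; hops seen [H3,H2,H4] ; pick H4
  del 157.103.0.0/16 (clear depth 16)
  + 157.103.239.0/24 (H0) depth=24
  + 30.132.227.0/24 (H5) depth=24
  + 157.103.239.0/24 (H7) depth=24

== LOOKUPS ==
["H0","H0","H6","H1","H4"]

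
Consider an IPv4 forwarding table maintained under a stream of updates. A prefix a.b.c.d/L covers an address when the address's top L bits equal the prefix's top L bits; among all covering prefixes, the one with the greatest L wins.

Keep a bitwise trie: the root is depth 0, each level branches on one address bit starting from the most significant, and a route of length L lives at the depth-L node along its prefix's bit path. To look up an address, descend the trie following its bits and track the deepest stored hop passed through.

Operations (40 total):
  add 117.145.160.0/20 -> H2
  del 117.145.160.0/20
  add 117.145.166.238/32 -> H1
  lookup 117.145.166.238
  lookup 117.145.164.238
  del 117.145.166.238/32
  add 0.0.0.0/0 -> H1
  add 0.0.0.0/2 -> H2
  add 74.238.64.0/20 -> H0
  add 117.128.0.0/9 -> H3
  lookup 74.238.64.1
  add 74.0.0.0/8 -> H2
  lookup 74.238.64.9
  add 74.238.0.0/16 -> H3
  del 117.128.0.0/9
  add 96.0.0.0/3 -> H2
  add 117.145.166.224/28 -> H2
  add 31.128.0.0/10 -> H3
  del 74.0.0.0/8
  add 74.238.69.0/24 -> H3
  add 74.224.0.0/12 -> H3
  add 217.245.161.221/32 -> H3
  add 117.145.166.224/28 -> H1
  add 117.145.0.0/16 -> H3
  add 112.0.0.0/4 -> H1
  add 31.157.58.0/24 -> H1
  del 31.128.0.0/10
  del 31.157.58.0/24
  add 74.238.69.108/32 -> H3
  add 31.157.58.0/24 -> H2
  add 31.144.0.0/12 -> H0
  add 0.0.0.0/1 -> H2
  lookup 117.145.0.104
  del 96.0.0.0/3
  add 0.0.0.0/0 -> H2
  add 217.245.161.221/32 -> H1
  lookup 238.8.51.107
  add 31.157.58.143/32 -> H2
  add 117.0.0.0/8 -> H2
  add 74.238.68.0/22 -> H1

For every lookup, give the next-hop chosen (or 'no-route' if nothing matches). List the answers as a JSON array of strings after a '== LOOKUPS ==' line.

Process each operation:
  + 117.145.160.0/20 (H2) depth=20
  - 117.145.160.0/20 clear@20
  + 117.145.166.238/32 (H1) depth=32
  Q 117.145.166.238: descend 01110101100100011010011011101110 ; hops seen [H1] ; pick H1
  Q 117.145.164.238: descend 0111010110010001101001 ; hops seen [∅] ; pick no-route
  - 117.145.166.238/32 clear@32
  + 0.0.0.0/0 (H1) depth=0
  + 0.0.0.0/2 (H2) depth=2
  + 74.238.64.0/20 (H0) depth=20
  + 117.128.0.0/9 (H3) depth=9
  Q 74.238.64.1: descend 01001010111011100100 ; hops seen [H1,H0] ; pick H0
  + 74.0.0.0/8 (H2) depth=8
  Q 74.238.64.9: descend 01001010111011100100 ; hops seen [H1,H2,H0] ; pick H0
  + 74.238.0.0/16 (H3) depth=16
  - 117.128.0.0/9 clear@9
  + 96.0.0.0/3 (H2) depth=3
  + 117.145.166.224/28 (H2) depth=28
  + 31.128.0.0/10 (H3) depth=10
  - 74.0.0.0/8 clear@8
  + 74.238.69.0/24 (H3) depth=24
  + 74.224.0.0/12 (H3) depth=12
  + 217.245.161.221/32 (H3) depth=32
  + 117.145.166.224/28 (H1) depth=28
  + 117.145.0.0/16 (H3) depth=16
  + 112.0.0.0/4 (H1) depth=4
  + 31.157.58.0/24 (H1) depth=24
  - 31.128.0.0/10 clear@10
  - 31.157.58.0/24 clear@24
  + 74.238.69.108/32 (H3) depth=32
  + 31.157.58.0/24 (H2) depth=24
  + 31.144.0.0/12 (H0) depth=12
  + 0.0.0.0/1 (H2) depth=1
  Q 117.145.0.104: descend 0111010110010001 ; hops seen [H1,H2,H2,H1,H3] ; pick H3
  - 96.0.0.0/3 clear@3
  + 0.0.0.0/0 (H2) depth=0
  + 217.245.161.221/32 (H1) depth=32
  Q 238.8.51.107: descend 11 ; hops seen [H2] ; pick H2
  + 31.157.58.143/32 (H2) depth=32
  + 117.0.0.0/8 (H2) depth=8
  + 74.238.68.0/22 (H1) depth=22

== LOOKUPS ==
["H1","no-route","H0","H0","H3","H2"]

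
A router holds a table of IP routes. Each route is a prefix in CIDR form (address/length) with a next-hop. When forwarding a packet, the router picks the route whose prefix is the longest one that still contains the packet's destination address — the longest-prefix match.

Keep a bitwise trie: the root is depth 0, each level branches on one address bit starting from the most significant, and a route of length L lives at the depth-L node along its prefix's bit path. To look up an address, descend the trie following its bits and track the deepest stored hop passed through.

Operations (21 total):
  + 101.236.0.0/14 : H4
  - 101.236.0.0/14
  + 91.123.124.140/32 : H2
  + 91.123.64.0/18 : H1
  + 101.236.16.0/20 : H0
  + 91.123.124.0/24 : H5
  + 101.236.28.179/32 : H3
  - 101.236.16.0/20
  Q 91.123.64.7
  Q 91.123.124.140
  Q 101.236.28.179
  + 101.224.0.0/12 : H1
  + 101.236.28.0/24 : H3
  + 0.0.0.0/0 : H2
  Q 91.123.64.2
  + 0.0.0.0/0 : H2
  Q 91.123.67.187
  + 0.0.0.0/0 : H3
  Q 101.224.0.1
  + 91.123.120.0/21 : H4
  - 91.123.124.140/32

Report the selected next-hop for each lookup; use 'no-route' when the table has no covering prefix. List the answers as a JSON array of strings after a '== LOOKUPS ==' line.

Apply in order:
  add 101.236.0.0/14 -> H4 at depth 14
  del 101.236.0.0/14 (clear depth 14)
  add 91.123.124.140/32 -> H2 at depth 32
  add 91.123.64.0/18 -> H1 at depth 18
  add 101.236.16.0/20 -> H0 at depth 20
  add 91.123.124.0/24 -> H5 at depth 24
  add 101.236.28.179/32 -> H3 at depth 32
  del 101.236.16.0/20 (clear depth 20)
  ? 91.123.64.7  path d0:-→d1:-→d2:-→d3:-→d4:-→d5:-→d6:-→d7:-→d8:-→d9:-→d10:-→d11:-→d12:-→d13:-→d14:-→d15:-→d16:-→d17:-→d18:H1  best=H1
  ? 91.123.124.140  path d0:-→d1:-→d2:-→d3:-→d4:-→d5:-→d6:-→d7:-→d8:-→d9:-→d10:-→d11:-→d12:-→d13:-→d14:-→d15:-→d16:-→d17:-→d18:H1→d19:-→d20:-→d21:-→d22:-→d23:-→d24:H5→d25:-→d26:-→d27:-→d28:-→d29:-→d30:-→d31:-→d32:H2  best=H2
  ? 101.236.28.179  path d0:-→d1:-→d2:-→d3:-→d4:-→d5:-→d6:-→d7:-→d8:-→d9:-→d10:-→d11:-→d12:-→d13:-→d14:-→d15:-→d16:-→d17:-→d18:-→d19:-→d20:-→d21:-→d22:-→d23:-→d24:-→d25:-→d26:-→d27:-→d28:-→d29:-→d30:-→d31:-→d32:H3  best=H3
  add 101.224.0.0/12 -> H1 at depth 12
  add 101.236.28.0/24 -> H3 at depth 24
  add 0.0.0.0/0 -> H2 at depth 0
  ? 91.123.64.2  path d0:H2→d1:-→d2:-→d3:-→d4:-→d5:-→d6:-→d7:-→d8:-→d9:-→d10:-→d11:-→d12:-→d13:-→d14:-→d15:-→d16:-→d17:-→d18:H1  best=H1
  add 0.0.0.0/0 -> H2 at depth 0
  ? 91.123.67.187  path d0:H2→d1:-→d2:-→d3:-→d4:-→d5:-→d6:-→d7:-→d8:-→d9:-→d10:-→d11:-→d12:-→d13:-→d14:-→d15:-→d16:-→d17:-→d18:H1  best=H1
  add 0.0.0.0/0 -> H3 at depth 0
  ? 101.224.0.1  path d0:H3→d1:-→d2:-→d3:-→d4:-→d5:-→d6:-→d7:-→d8:-→d9:-→d10:-→d11:-→d12:H1  best=H1
  add 91.123.120.0/21 -> H4 at depth 21
  del 91.123.124.140/32 (clear depth 32)

== LOOKUPS ==
["H1","H2","H3","H1","H1","H1"]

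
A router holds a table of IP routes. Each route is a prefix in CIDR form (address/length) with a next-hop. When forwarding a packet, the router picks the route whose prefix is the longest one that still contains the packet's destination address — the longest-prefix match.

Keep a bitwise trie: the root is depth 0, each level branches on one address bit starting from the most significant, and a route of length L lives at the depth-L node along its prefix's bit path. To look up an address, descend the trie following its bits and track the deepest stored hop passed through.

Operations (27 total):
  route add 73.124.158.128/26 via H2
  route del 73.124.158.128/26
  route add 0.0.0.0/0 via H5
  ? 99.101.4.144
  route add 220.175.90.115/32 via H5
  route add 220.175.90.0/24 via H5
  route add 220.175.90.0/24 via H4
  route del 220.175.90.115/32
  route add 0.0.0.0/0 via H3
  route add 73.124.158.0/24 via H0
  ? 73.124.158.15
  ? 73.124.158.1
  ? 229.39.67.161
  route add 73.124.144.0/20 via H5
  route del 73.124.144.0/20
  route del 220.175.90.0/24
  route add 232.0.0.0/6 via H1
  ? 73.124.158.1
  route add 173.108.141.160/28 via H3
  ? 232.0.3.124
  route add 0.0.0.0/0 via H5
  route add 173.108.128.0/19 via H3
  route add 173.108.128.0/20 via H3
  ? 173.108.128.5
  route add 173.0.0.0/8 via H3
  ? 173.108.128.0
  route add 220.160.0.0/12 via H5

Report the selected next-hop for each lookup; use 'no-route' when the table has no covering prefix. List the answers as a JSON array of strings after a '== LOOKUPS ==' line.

Trace:
  + 73.124.158.128/26 (H2) depth=26
  del 73.124.158.128/26 (clear depth 26)
  + 0.0.0.0/0 (H5) depth=0
  Q 99.101.4.144: descend 01 ; hops seen [H5] ; pick H5
  + 220.175.90.115/32 (H5) depth=32
  + 220.175.90.0/24 (H5) depth=24
  + 220.175.90.0/24 (H4) depth=24
  del 220.175.90.115/32 (clear depth 32)
  + 0.0.0.0/0 (H3) depth=0
  + 73.124.158.0/24 (H0) depth=24
  Q 73.124.158.15: descend 010010010111110010011110 ; hops seen [H3,H0] ; pick H0
  Q 73.124.158.1: descend 010010010111110010011110 ; hops seen [H3,H0] ; pick H0
  Q 229.39.67.161: descend 11 ; hops seen [H3] ; pick H3
  + 73.124.144.0/20 (H5) depth=20
  del 73.124.144.0/20 (clear depth 20)
  del 220.175.90.0/24 (clear depth 24)
  + 232.0.0.0/6 (H1) depth=6
  Q 73.124.158.1: descend 010010010111110010011110 ; hops seen [H3,H0] ; pick H0
  + 173.108.141.160/28 (H3) depth=28
  Q 232.0.3.124: descend 111010 ; hops seen [H3,H1] ; pick H1
  + 0.0.0.0/0 (H5) depth=0
  + 173.108.128.0/19 (H3) depth=19
  + 173.108.128.0/20 (H3) depth=20
  Q 173.108.128.5: descend 10101101011011001000 ; hops seen [H5,H3,H3] ; pick H3
  + 173.0.0.0/8 (H3) depth=8
  Q 173.108.128.0: descend 10101101011011001000 ; hops seen [H5,H3,H3,H3] ; pick H3
  + 220.160.0.0/12 (H5) depth=12

== LOOKUPS ==
["H5","H0","H0","H3","H0","H1","H3","H3"]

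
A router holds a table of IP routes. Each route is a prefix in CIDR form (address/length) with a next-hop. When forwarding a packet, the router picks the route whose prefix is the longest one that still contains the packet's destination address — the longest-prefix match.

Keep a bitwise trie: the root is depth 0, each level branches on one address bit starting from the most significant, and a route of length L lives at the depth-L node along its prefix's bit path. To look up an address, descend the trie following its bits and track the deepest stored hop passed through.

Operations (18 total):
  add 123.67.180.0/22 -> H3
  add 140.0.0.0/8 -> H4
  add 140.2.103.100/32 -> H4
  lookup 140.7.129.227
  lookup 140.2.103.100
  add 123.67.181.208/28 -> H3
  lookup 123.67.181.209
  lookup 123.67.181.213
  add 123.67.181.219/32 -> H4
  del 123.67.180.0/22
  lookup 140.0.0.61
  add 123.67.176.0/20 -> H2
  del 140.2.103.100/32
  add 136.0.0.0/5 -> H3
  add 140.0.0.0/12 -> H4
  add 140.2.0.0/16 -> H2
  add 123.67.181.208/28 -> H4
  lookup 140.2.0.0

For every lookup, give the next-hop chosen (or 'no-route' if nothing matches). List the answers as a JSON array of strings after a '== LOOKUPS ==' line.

Apply in order:
  + 123.67.180.0/22 (H3) depth=22
  + 140.0.0.0/8 (H4) depth=8
  + 140.2.103.100/32 (H4) depth=32
  Q 140.7.129.227: descend 1000110000000 ; hops seen [H4] ; pick H4
  Q 140.2.103.100: descend 10001100000000100110011101100100 ; hops seen [H4,H4] ; pick H4
  + 123.67.181.208/28 (H3) depth=28
  Q 123.67.181.209: descend 0111101101000011101101011101 ; hops seen [H3,H3] ; pick H3
  Q 123.67.181.213: descend 0111101101000011101101011101 ; hops seen [H3,H3] ; pick H3
  + 123.67.181.219/32 (H4) depth=32
  - 123.67.180.0/22 clear@22
  Q 140.0.0.61: descend 10001100000000 ; hops seen [H4] ; pick H4
  + 123.67.176.0/20 (H2) depth=20
  - 140.2.103.100/32 clear@32
  + 136.0.0.0/5 (H3) depth=5
  + 140.0.0.0/12 (H4) depth=12
  + 140.2.0.0/16 (H2) depth=16
  + 123.67.181.208/28 (H4) depth=28
  Q 140.2.0.0: descend 10001100000000100 ; hops seen [H3,H4,H4,H2] ; pick H2

== LOOKUPS ==
["H4","H4","H3","H3","H4","H2"]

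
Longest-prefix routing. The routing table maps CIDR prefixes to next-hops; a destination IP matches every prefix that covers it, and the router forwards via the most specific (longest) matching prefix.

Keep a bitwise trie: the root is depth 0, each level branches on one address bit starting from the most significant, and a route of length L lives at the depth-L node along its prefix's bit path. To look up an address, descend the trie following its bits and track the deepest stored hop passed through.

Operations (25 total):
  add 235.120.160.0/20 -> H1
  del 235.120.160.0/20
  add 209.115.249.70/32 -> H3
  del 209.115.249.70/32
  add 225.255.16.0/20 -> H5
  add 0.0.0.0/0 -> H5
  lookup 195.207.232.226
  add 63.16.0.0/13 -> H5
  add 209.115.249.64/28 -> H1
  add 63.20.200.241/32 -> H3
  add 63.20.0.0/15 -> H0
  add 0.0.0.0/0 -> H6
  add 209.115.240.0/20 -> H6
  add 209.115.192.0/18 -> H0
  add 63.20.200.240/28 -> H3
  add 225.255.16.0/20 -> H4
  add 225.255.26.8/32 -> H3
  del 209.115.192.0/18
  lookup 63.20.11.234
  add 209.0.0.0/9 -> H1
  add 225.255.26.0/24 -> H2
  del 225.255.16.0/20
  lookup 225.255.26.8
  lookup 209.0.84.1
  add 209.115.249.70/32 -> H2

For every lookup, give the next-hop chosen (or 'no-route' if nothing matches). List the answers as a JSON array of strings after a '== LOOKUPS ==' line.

Apply in order:
  + 235.120.160.0/20 (H1) depth=20
  - 235.120.160.0/20 clear@20
  + 209.115.249.70/32 (H3) depth=32
  - 209.115.249.70/32 clear@32
  + 225.255.16.0/20 (H5) depth=20
  + 0.0.0.0/0 (H5) depth=0
  Q 195.207.232.226: descend 110 ; hops seen [H5] ; pick H5
  + 63.16.0.0/13 (H5) depth=13
  + 209.115.249.64/28 (H1) depth=28
  + 63.20.200.241/32 (H3) depth=32
  + 63.20.0.0/15 (H0) depth=15
  + 0.0.0.0/0 (H6) depth=0
  + 209.115.240.0/20 (H6) depth=20
  + 209.115.192.0/18 (H0) depth=18
  + 63.20.200.240/28 (H3) depth=28
  + 225.255.16.0/20 (H4) depth=20
  + 225.255.26.8/32 (H3) depth=32
  - 209.115.192.0/18 clear@18
  Q 63.20.11.234: descend 0011111100010100 ; hops seen [H6,H5,H0] ; pick H0
  + 209.0.0.0/9 (H1) depth=9
  + 225.255.26.0/24 (H2) depth=24
  - 225.255.16.0/20 clear@20
  Q 225.255.26.8: descend 11100001111111110001101000001000 ; hops seen [H6,H2,H3] ; pick H3
  Q 209.0.84.1: descend 110100010 ; hops seen [H6,H1] ; pick H1
  + 209.115.249.70/32 (H2) depth=32

== LOOKUPS ==
["H5","H0","H3","H1"]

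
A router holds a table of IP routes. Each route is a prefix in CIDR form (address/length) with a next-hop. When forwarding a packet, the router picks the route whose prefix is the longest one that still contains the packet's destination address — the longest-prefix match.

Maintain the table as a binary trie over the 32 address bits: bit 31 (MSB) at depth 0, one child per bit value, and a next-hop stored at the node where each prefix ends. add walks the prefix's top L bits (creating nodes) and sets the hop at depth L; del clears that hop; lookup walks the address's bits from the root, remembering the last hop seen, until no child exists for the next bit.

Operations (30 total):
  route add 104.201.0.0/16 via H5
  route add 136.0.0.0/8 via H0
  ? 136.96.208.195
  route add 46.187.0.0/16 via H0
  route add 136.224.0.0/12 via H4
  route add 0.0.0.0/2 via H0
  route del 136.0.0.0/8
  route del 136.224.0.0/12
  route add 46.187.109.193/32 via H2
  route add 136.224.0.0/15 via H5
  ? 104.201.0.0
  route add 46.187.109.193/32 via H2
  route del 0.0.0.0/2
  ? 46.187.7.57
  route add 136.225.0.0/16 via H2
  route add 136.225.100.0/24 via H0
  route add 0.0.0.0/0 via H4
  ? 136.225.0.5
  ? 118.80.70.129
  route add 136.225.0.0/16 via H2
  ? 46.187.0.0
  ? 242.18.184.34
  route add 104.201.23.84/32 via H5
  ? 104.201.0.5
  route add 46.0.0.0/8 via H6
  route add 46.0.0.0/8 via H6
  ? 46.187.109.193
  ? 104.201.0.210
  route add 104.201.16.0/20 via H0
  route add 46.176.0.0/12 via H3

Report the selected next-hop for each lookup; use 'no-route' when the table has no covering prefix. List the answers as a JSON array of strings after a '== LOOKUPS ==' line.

Apply in order:
  add 104.201.0.0/16 -> H5 at depth 16
  add 136.0.0.0/8 -> H0 at depth 8
  ? 136.96.208.195  path d0:-→d1:-→d2:-→d3:-→d4:-→d5:-→d6:-→d7:-→d8:H0  best=H0
  add 46.187.0.0/16 -> H0 at depth 16
  add 136.224.0.0/12 -> H4 at depth 12
  add 0.0.0.0/2 -> H0 at depth 2
  - 136.0.0.0/8 clear@8
  - 136.224.0.0/12 clear@12
  add 46.187.109.193/32 -> H2 at depth 32
  add 136.224.0.0/15 -> H5 at depth 15
  ? 104.201.0.0  path d0:-→d1:-→d2:-→d3:-→d4:-→d5:-→d6:-→d7:-→d8:-→d9:-→d10:-→d11:-→d12:-→d13:-→d14:-→d15:-→d16:H5  best=H5
  add 46.187.109.193/32 -> H2 at depth 32
  - 0.0.0.0/2 clear@2
  ? 46.187.7.57  path d0:-→d1:-→d2:-→d3:-→d4:-→d5:-→d6:-→d7:-→d8:-→d9:-→d10:-→d11:-→d12:-→d13:-→d14:-→d15:-→d16:H0→d17:-  best=H0
  add 136.225.0.0/16 -> H2 at depth 16
  add 136.225.100.0/24 -> H0 at depth 24
  add 0.0.0.0/0 -> H4 at depth 0
  ? 136.225.0.5  path d0:H4→d1:-→d2:-→d3:-→d4:-→d5:-→d6:-→d7:-→d8:-→d9:-→d10:-→d11:-→d12:-→d13:-→d14:-→d15:H5→d16:H2→d17:-  best=H2
  ? 118.80.70.129  path d0:H4→d1:-→d2:-→d3:-  best=H4
  add 136.225.0.0/16 -> H2 at depth 16
  ? 46.187.0.0  path d0:H4→d1:-→d2:-→d3:-→d4:-→d5:-→d6:-→d7:-→d8:-→d9:-→d10:-→d11:-→d12:-→d13:-→d14:-→d15:-→d16:H0→d17:-  best=H0
  ? 242.18.184.34  path d0:H4→d1:-  best=H4
  add 104.201.23.84/32 -> H5 at depth 32
  ? 104.201.0.5  path d0:H4→d1:-→d2:-→d3:-→d4:-→d5:-→d6:-→d7:-→d8:-→d9:-→d10:-→d11:-→d12:-→d13:-→d14:-→d15:-→d16:H5→d17:-→d18:-→d19:-  best=H5
  add 46.0.0.0/8 -> H6 at depth 8
  add 46.0.0.0/8 -> H6 at depth 8
  ? 46.187.109.193  path d0:H4→d1:-→d2:-→d3:-→d4:-→d5:-→d6:-→d7:-→d8:H6→d9:-→d10:-→d11:-→d12:-→d13:-→d14:-→d15:-→d16:H0→d17:-→d18:-→d19:-→d20:-→d21:-→d22:-→d23:-→d24:-→d25:-→d26:-→d27:-→d28:-→d29:-→d30:-→d31:-→d32:H2  best=H2
  ? 104.201.0.210  path d0:H4→d1:-→d2:-→d3:-→d4:-→d5:-→d6:-→d7:-→d8:-→d9:-→d10:-→d11:-→d12:-→d13:-→d14:-→d15:-→d16:H5→d17:-→d18:-→d19:-  best=H5
  add 104.201.16.0/20 -> H0 at depth 20
  add 46.176.0.0/12 -> H3 at depth 12

== LOOKUPS ==
["H0","H5","H0","H2","H4","H0","H4","H5","H2","H5"]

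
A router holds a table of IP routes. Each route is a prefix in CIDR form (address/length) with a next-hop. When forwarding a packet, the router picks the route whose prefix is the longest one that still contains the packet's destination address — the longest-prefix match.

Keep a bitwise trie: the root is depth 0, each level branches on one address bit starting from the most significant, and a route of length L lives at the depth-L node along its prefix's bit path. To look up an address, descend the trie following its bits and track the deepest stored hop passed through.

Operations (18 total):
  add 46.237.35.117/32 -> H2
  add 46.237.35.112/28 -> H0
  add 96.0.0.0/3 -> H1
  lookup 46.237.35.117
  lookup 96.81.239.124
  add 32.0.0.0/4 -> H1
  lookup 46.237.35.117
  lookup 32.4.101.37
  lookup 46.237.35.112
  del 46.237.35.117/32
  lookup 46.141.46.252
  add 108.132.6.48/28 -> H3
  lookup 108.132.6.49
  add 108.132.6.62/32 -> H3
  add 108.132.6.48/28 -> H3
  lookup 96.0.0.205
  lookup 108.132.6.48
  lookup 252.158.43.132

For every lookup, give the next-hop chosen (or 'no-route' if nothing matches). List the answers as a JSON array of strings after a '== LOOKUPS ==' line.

Apply in order:
  + 46.237.35.117/32 (H2) depth=32
  + 46.237.35.112/28 (H0) depth=28
  + 96.0.0.0/3 (H1) depth=3
  Q 46.237.35.117: descend 00101110111011010010001101110101 ; hops seen [H0,H2] ; pick H2
  Q 96.81.239.124: descend 011 ; hops seen [H1] ; pick H1
  + 32.0.0.0/4 (H1) depth=4
  Q 46.237.35.117: descend 00101110111011010010001101110101 ; hops seen [H1,H0,H2] ; pick H2
  Q 32.4.101.37: descend 0010 ; hops seen [H1] ; pick H1
  Q 46.237.35.112: descend 00101110111011010010001101110 ; hops seen [H1,H0] ; pick H0
  - 46.237.35.117/32 clear@32
  Q 46.141.46.252: descend 001011101 ; hops seen [H1] ; pick H1
  + 108.132.6.48/28 (H3) depth=28
  Q 108.132.6.49: descend 0110110010000100000001100011 ; hops seen [H1,H3] ; pick H3
  + 108.132.6.62/32 (H3) depth=32
  + 108.132.6.48/28 (H3) depth=28
  Q 96.0.0.205: descend 0110 ; hops seen [H1] ; pick H1
  Q 108.132.6.48: descend 0110110010000100000001100011 ; hops seen [H1,H3] ; pick H3
  Q 252.158.43.132: descend ε ; hops seen [∅] ; pick no-route

== LOOKUPS ==
["H2","H1","H2","H1","H0","H1","H3","H1","H3","no-route"]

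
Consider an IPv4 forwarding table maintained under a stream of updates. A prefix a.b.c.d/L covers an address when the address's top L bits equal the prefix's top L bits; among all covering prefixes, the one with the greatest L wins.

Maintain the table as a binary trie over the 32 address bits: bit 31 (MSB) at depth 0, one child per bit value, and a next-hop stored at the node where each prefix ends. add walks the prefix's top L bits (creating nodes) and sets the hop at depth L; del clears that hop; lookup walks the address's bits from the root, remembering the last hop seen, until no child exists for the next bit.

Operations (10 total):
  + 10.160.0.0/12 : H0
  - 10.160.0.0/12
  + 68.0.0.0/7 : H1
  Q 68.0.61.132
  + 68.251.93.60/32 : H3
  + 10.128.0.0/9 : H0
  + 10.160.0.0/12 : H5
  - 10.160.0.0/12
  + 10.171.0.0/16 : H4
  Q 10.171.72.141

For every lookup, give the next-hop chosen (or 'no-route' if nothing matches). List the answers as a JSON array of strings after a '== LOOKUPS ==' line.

Process each operation:
  add 10.160.0.0/12 -> H0 at depth 12
  del 10.160.0.0/12 (clear depth 12)
  add 68.0.0.0/7 -> H1 at depth 7
  Q 68.0.61.132: descend 0100010 ; hops seen [H1] ; pick H1
  add 68.251.93.60/32 -> H3 at depth 32
  add 10.128.0.0/9 -> H0 at depth 9
  add 10.160.0.0/12 -> H5 at depth 12
  del 10.160.0.0/12 (clear depth 12)
  add 10.171.0.0/16 -> H4 at depth 16
  Q 10.171.72.141: descend 0000101010101011 ; hops seen [H0,H4] ; pick H4

== LOOKUPS ==
["H1","H4"]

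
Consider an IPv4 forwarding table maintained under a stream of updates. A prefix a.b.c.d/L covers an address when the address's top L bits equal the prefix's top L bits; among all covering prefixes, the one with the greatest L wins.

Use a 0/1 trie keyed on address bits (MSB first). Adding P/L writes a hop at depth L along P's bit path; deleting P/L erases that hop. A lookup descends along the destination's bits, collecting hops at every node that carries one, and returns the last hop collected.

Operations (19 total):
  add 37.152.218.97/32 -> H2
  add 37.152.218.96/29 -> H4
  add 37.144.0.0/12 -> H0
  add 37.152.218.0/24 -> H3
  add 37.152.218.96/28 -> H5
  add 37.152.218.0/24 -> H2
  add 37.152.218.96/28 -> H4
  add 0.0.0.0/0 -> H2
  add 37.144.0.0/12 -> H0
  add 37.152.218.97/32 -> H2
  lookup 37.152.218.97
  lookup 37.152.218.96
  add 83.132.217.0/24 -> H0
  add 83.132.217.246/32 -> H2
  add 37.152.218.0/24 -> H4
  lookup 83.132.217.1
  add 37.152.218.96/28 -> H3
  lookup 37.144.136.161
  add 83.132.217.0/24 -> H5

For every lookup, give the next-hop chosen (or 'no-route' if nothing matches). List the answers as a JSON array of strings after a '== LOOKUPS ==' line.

Process each operation:
  + 37.152.218.97/32 (H2) depth=32
  + 37.152.218.96/29 (H4) depth=29
  + 37.144.0.0/12 (H0) depth=12
  + 37.152.218.0/24 (H3) depth=24
  + 37.152.218.96/28 (H5) depth=28
  + 37.152.218.0/24 (H2) depth=24
  + 37.152.218.96/28 (H4) depth=28
  + 0.0.0.0/0 (H2) depth=0
  + 37.144.0.0/12 (H0) depth=12
  + 37.152.218.97/32 (H2) depth=32
  lookup 37.152.218.97: bits 00100101100110001101101001100001 walk d0:H2→d1:-→d2:-→d3:-→d4:-→d5:-→d6:-→d7:-→d8:-→d9:-→d10:-→d11:-→d12:H0→d13:-→d14:-→d15:-→d16:-→d17:-→d18:-→d19:-→d20:-→d21:-→d22:-→d23:-→d24:H2→d25:-→d26:-→d27:-→d28:H4→d29:H4→d30:-→d31:-→d32:H2 -> H2
  lookup 37.152.218.96: bits 0010010110011000110110100110000 walk d0:H2→d1:-→d2:-→d3:-→d4:-→d5:-→d6:-→d7:-→d8:-→d9:-→d10:-→d11:-→d12:H0→d13:-→d14:-→d15:-→d16:-→d17:-→d18:-→d19:-→d20:-→d21:-→d22:-→d23:-→d24:H2→d25:-→d26:-→d27:-→d28:H4→d29:H4→d30:-→d31:- -> H4
  + 83.132.217.0/24 (H0) depth=24
  + 83.132.217.246/32 (H2) depth=32
  + 37.152.218.0/24 (H4) depth=24
  lookup 83.132.217.1: bits 010100111000010011011001 walk d0:H2→d1:-→d2:-→d3:-→d4:-→d5:-→d6:-→d7:-→d8:-→d9:-→d10:-→d11:-→d12:-→d13:-→d14:-→d15:-→d16:-→d17:-→d18:-→d19:-→d20:-→d21:-→d22:-→d23:-→d24:H0 -> H0
  + 37.152.218.96/28 (H3) depth=28
  lookup 37.144.136.161: bits 001001011001 walk d0:H2→d1:-→d2:-→d3:-→d4:-→d5:-→d6:-→d7:-→d8:-→d9:-→d10:-→d11:-→d12:H0 -> H0
  + 83.132.217.0/24 (H5) depth=24

== LOOKUPS ==
["H2","H4","H0","H0"]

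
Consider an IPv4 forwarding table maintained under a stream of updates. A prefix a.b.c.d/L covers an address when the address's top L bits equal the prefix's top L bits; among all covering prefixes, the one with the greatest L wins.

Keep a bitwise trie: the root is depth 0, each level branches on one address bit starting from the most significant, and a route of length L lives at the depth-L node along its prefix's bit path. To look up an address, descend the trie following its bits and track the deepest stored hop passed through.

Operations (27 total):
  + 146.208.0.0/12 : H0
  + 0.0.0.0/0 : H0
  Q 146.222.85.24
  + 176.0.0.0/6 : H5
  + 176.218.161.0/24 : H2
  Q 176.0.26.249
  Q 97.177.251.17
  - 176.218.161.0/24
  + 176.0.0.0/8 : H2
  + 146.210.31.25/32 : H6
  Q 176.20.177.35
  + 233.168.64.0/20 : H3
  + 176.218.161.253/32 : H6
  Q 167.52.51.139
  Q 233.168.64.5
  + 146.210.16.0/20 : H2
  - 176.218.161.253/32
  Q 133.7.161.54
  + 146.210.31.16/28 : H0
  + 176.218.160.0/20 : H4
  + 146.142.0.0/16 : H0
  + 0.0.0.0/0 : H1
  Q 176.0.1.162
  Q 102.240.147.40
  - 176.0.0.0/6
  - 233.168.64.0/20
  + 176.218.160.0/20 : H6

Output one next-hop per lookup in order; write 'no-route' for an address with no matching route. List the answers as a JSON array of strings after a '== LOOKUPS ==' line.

Trace:
  + 146.208.0.0/12 (H0) depth=12
  + 0.0.0.0/0 (H0) depth=0
  ? 146.222.85.24  path d0:H0→d1:-→d2:-→d3:-→d4:-→d5:-→d6:-→d7:-→d8:-→d9:-→d10:-→d11:-→d12:H0  best=H0
  + 176.0.0.0/6 (H5) depth=6
  + 176.218.161.0/24 (H2) depth=24
  ? 176.0.26.249  path d0:H0→d1:-→d2:-→d3:-→d4:-→d5:-→d6:H5→d7:-→d8:-  best=H5
  ? 97.177.251.17  path d0:H0  best=H0
  del 176.218.161.0/24 (clear depth 24)
  + 176.0.0.0/8 (H2) depth=8
  + 146.210.31.25/32 (H6) depth=32
  ? 176.20.177.35  path d0:H0→d1:-→d2:-→d3:-→d4:-→d5:-→d6:H5→d7:-→d8:H2  best=H2
  + 233.168.64.0/20 (H3) depth=20
  + 176.218.161.253/32 (H6) depth=32
  ? 167.52.51.139  path d0:H0→d1:-→d2:-→d3:-  best=H0
  ? 233.168.64.5  path d0:H0→d1:-→d2:-→d3:-→d4:-→d5:-→d6:-→d7:-→d8:-→d9:-→d10:-→d11:-→d12:-→d13:-→d14:-→d15:-→d16:-→d17:-→d18:-→d19:-→d20:H3  best=H3
  + 146.210.16.0/20 (H2) depth=20
  del 176.218.161.253/32 (clear depth 32)
  ? 133.7.161.54  path d0:H0→d1:-→d2:-→d3:-  best=H0
  + 146.210.31.16/28 (H0) depth=28
  + 176.218.160.0/20 (H4) depth=20
  + 146.142.0.0/16 (H0) depth=16
  + 0.0.0.0/0 (H1) depth=0
  ? 176.0.1.162  path d0:H1→d1:-→d2:-→d3:-→d4:-→d5:-→d6:H5→d7:-→d8:H2  best=H2
  ? 102.240.147.40  path d0:H1  best=H1
  del 176.0.0.0/6 (clear depth 6)
  del 233.168.64.0/20 (clear depth 20)
  + 176.218.160.0/20 (H6) depth=20

== LOOKUPS ==
["H0","H5","H0","H2","H0","H3","H0","H2","H1"]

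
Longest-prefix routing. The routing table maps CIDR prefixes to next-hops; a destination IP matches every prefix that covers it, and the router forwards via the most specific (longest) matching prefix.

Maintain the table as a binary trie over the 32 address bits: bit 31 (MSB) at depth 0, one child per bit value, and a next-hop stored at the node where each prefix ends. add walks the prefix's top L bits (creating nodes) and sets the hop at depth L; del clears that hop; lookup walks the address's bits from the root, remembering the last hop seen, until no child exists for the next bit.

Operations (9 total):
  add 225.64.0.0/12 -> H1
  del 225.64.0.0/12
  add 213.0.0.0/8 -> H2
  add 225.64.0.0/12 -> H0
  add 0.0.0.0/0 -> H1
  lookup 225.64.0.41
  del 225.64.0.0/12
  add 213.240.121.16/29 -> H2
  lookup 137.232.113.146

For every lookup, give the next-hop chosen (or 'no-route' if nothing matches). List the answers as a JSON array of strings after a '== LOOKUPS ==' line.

Process each operation:
  add 225.64.0.0/12 -> H1 at depth 12
  del 225.64.0.0/12 (clear depth 12)
  add 213.0.0.0/8 -> H2 at depth 8
  add 225.64.0.0/12 -> H0 at depth 12
  add 0.0.0.0/0 -> H1 at depth 0
  ? 225.64.0.41  path d0:H1→d1:-→d2:-→d3:-→d4:-→d5:-→d6:-→d7:-→d8:-→d9:-→d10:-→d11:-→d12:H0  best=H0
  del 225.64.0.0/12 (clear depth 12)
  add 213.240.121.16/29 -> H2 at depth 29
  ? 137.232.113.146  path d0:H1→d1:-  best=H1

== LOOKUPS ==
["H0","H1"]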